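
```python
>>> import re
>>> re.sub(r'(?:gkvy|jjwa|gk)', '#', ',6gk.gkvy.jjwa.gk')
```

',6#.#.#.#'

The regex engine tests alternatives in the order written; an earlier branch that matches wins even if a later one would match more.
Matches: at [2:4] → 'gk'; at [5:9] → 'gkvy'; at [10:14] → 'jjwa'; at [15:17] → 'gk'.
Each match is replaced by '#'.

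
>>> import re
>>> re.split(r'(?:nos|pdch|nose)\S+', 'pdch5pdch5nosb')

Matches to split on: at [0:14] → 'pdch5pdch5nosb'.
The string is cut at each match, leaving 2 pieces.

['', '']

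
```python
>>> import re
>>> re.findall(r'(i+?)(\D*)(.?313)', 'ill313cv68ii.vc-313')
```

[('i', 'll', '313'), ('i', 'i.vc-', '313')]

Because the quantifier is non-greedy, it stops expanding at the earliest point where the rest of the pattern can succeed.
Multiple groups make `findall` return tuples — one 3-tuple for each match.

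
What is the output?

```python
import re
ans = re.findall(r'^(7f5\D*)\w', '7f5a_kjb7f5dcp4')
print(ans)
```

The pattern matches anchored at the start of the string; then the literal '7f5', then zero or more of a non-digit (captured); then a word character.
Walking the string: at [0:9] match '7f5a_kjb7', group 1 = '7f5a_kjb'.
With a single group, `findall` returns only what that group captured — 1 item.

['7f5a_kjb']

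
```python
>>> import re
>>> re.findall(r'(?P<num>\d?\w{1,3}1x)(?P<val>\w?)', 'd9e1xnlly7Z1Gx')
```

Pattern: optionally a digit, then 1 to 3 of a word character, then the literal '1x' (captured as 'num'); then optionally a word character (captured as 'val').
Walking the string: at [0:6] match 'd9e1xn', groups = ('d9e1x', 'n').
With 2 capturing groups, `findall` returns a 2-tuple per match.

[('d9e1x', 'n')]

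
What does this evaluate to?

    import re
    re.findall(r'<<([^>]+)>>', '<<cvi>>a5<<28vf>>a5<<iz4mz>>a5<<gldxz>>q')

['cvi', '28vf', 'iz4mz', 'gldxz']

Walking the string: at [0:7] match '<<cvi>>', group 1 = 'cvi'; at [9:17] match '<<28vf>>', group 1 = '28vf'; at [19:28] match '<<iz4mz>>', group 1 = 'iz4mz'; at [30:39] match '<<gldxz>>', group 1 = 'gldxz'.
With a single group, `findall` returns only what that group captured — 4 items.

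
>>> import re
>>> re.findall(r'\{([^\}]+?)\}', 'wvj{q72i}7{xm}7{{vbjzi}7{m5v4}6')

['q72i', 'xm', '{vbjzi', 'm5v4']

Walking the string: at [3:9] match '{q72i}', group 1 = 'q72i'; at [10:14] match '{xm}', group 1 = 'xm'; at [15:23] match '{{vbjzi}', group 1 = '{vbjzi'; at [24:30] match '{m5v4}', group 1 = 'm5v4'.
One capturing group, so `findall` returns just the captured substring from each match — 4 in all.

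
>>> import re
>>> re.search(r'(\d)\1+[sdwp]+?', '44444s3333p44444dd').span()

`\1` has to match the exact text group 1 already captured.
Unlike `match`, `search` isn't anchored — it looks for the pattern anywhere in the string.
The match spans [0:6] → '44444s'.
Captured: group 1 = '4'.

(0, 6)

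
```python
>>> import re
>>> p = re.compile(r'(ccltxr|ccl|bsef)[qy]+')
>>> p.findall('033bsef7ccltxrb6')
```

[]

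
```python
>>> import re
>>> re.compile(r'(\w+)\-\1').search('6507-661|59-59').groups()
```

The match spans [9:14] → '59-59'.
Captured: group 1 = '59'.

('59',)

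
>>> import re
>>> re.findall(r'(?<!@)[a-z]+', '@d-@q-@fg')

['g']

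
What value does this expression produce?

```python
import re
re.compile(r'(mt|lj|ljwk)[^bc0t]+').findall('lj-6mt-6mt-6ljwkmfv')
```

['lj', 'mt']

Because there's exactly one group, `findall` drops the full match and keeps group 1 from each hit.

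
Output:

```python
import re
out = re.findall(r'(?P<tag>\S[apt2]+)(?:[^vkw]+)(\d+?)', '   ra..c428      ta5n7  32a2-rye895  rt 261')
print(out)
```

[('ra', '1')]

Pattern: a non-whitespace character, then one or more of one of [apt2] (captured as 'tag'); then one or more of any character except [vkw] (non-capturing group); then one or more of a digit (lazy) (captured).
2 groups means the one result is a tuple of 2 captured strings — 1 here.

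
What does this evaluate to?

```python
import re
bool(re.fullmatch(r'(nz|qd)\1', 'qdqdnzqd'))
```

`fullmatch` succeeds only if the pattern covers the string from start to end.
Here there's no way to consume every character, so the call returns None, and `bool(None)` is False.

False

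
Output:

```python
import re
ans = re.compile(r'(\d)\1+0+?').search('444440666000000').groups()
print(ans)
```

('4',)

A backreference is literal: `\1` must see the identical characters the first group matched.
Unlike `match`, `search` isn't anchored — it looks for the pattern anywhere in the string.
The match spans [0:6] → '444440'.
Captured: group 1 = '4'.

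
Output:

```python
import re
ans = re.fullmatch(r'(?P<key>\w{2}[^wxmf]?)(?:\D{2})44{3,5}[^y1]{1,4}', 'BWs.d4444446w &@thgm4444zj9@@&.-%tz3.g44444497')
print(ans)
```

None

Pattern: exactly 2 of a word character, then optionally any character except [wxmf] (captured as 'key'); then exactly 2 of a non-digit (non-capturing group); then the literal '4', then 3 to 5 of the literal '4', then 1 to 4 of any character except [y1].
For `fullmatch`, every character of the input must be accounted for by the pattern.
Here the string isn't matched end-to-end, so the call returns None.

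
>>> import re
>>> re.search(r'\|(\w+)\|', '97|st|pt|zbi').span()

Unlike `match`, `search` isn't anchored — it looks for the pattern anywhere in the string.
The match spans [2:6] → '|st|'.
Captured: group 1 = 'st'.

(2, 6)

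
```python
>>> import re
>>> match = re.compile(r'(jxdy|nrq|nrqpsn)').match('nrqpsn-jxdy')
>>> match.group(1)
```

'nrq'

The match spans [0:3] → 'nrq'.
Captured: group 1 = 'nrq'.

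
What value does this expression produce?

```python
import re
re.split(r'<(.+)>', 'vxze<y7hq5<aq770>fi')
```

['vxze', 'y7hq5<aq770', 'fi']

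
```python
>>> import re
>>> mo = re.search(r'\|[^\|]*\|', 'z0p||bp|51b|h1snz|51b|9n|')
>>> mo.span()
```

The match spans [3:5] → '||'.

(3, 5)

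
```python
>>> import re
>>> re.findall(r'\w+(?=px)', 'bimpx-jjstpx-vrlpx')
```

Because the assertion is zero-width, the text it checks is not consumed and won't appear in the result.
`findall` yields the raw match text (3 of them) because the pattern has no groups.

['bim', 'jjst', 'vrl']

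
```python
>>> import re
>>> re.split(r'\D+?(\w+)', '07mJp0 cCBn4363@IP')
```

A non-greedy quantifier consumes as few characters as it can — just enough that the remainder of the pattern still matches from where it stops; whatever follows it matches normally.
Because the pattern has a capturing group, `split` also inserts each captured text between the pieces.

['07', 'Jp0', '', 'cCBn4363', '', 'IP', '']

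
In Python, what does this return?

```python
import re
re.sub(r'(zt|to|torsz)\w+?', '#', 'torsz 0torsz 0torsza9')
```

'#sz 0#sz 0#sza9'

Branches in `(...|...)` are attempted left-to-right; the first branch that allows the whole pattern to succeed is taken.
Matches: at [0:3] → 'tor'; at [7:10] → 'tor'; at [14:17] → 'tor'.
`sub` substitutes '#' at each match site.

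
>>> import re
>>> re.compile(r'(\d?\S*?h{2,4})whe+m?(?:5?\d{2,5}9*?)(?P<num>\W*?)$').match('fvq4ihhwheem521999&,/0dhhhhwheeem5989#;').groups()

('fvq4ihhwheem521999&,/0dhhhh', '#;')

Pattern: optionally a digit, then zero or more of a non-whitespace character (lazy), then 2 to 4 of a literal 'h' (captured); then the literal 'wh', then one or more of the literal 'e', then optionally the literal 'm'; then optionally a literal '5', then 2 to 5 of a digit, then zero or more of the literal '9' (lazy) (non-capturing group); then zero or more of a non-word character (lazy) (captured as 'num'); then anchored at the end.
`match` is anchored at position 0; if the pattern doesn't fit there, it returns None.
The match spans [0:39] → 'fvq4ihhwheem521999&,/0dhhhhwheeem5989#;'.
Captured: group 1 = 'fvq4ihhwheem521999&,/0dhhhh', group 2 = '#;'.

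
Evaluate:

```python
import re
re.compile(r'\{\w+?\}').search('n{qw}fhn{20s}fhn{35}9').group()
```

'{qw}'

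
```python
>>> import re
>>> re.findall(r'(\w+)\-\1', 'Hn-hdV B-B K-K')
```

['B', 'K']

The backreference `\1` re-matches whatever the first group consumed, character for character.
With a single group, `findall` returns only what that group captured — 2 items.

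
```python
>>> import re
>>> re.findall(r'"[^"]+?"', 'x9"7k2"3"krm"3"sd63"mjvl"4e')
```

['"7k2"', '"krm"', '"sd63"']

Scanning left to right: at [2:7] → '"7k2"'; at [8:13] → '"krm"'; at [14:20] → '"sd63"'.
`findall` yields the raw match text (3 of them) because the pattern has no groups.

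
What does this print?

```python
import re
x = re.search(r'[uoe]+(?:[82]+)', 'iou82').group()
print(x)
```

ou82

Pattern: one or more of one of [uoe]; then one or more of one of [82] (non-capturing group).
Unlike `match`, `search` isn't anchored — it looks for the pattern anywhere in the string.
The match spans [1:5] → 'ou82'.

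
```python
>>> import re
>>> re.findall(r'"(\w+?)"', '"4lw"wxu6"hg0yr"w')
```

['4lw', 'hg0yr']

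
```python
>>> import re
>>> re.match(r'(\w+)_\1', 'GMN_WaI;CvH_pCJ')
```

`re.match` only tries the pattern at the start of the string.
Here the pattern fails at index 0, so the call returns None.

None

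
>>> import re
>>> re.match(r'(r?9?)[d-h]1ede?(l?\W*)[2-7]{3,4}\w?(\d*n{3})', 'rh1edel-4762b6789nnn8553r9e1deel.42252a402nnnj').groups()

('r', 'l-', '6789nnn')

The match spans [0:20] → 'rh1edel-4762b6789nnn'.
Captured: group 1 = 'r', group 2 = 'l-', group 3 = '6789nnn'.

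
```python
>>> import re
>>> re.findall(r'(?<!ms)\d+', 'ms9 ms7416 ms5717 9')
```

['416', '717', '9']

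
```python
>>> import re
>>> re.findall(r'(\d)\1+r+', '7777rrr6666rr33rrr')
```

['7', '6', '3']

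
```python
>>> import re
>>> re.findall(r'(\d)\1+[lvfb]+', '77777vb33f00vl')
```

`\1` is not a pattern — it's the concrete string captured by group 1, re-applied verbatim.
Because there's exactly one group, `findall` drops the full match and keeps group 1 from each hit.

['7', '3', '0']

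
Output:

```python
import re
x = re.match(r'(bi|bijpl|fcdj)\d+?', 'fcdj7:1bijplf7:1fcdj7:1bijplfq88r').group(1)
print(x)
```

The match spans [0:5] → 'fcdj7'.
Captured: group 1 = 'fcdj'.

fcdj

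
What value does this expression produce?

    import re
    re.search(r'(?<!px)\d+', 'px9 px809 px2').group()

'09'

Because the assertion is negative and zero-width, positions next to the forbidden text are skipped.
`search` walks the string left to right and returns the first match it finds.
The match spans [7:9] → '09'.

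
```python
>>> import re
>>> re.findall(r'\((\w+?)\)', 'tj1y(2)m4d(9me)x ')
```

['2', '9me']

With a single group, `findall` returns only what that group captured — 2 items.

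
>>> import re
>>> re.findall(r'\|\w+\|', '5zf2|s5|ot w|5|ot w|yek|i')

['|s5|', '|5|', '|yek|']

Since nothing is captured, `findall` lists the 3 matched substrings directly.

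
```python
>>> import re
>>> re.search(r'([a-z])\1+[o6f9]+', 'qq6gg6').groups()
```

The match spans [0:3] → 'qq6'.
Captured: group 1 = 'q'.

('q',)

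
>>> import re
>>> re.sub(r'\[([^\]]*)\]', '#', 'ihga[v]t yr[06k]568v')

'ihga#t yr#568v'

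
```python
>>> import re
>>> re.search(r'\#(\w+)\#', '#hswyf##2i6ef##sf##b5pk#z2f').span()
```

(0, 7)

`re.search` tries every starting position until one works.
The match spans [0:7] → '#hswyf#'.
Captured: group 1 = 'hswyf'.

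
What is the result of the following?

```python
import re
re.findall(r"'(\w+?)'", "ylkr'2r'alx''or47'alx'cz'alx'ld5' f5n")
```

Scanning left to right: at [4:8] match "'2r'", group 1 = '2r'; at [12:18] match "'or47'", group 1 = 'or47'; at [21:25] match "'cz'", group 1 = 'cz'; at [28:33] match "'ld5'", group 1 = 'ld5'.
With a single group, `findall` returns only what that group captured — 4 items.

['2r', 'or47', 'cz', 'ld5']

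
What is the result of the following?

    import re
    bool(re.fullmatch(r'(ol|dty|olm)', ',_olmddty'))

False

`re.fullmatch` requires the pattern to consume the entire string.
Here the pattern can't cover the whole string, so the call returns None, and `bool(None)` is False.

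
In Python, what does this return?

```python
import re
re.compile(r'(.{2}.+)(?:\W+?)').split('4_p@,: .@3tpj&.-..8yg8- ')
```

['', '4_p@,: .@3tpj&.-..8yg8-', '']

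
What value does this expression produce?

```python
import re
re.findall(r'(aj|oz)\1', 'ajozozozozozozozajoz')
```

`\1` has to match the exact text group 1 already captured.
Walking the string: at [2:6] match 'ozoz', group 1 = 'oz'; at [6:10] match 'ozoz', group 1 = 'oz'; at [10:14] match 'ozoz', group 1 = 'oz'.
`findall` collects group 1 from each match (3 total).

['oz', 'oz', 'oz']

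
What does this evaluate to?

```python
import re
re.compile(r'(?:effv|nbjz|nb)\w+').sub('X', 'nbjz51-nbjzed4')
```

'X-X'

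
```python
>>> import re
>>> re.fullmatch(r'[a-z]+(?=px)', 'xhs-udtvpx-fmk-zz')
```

None

For `fullmatch`, every character of the input must be accounted for by the pattern.
Here the string isn't matched end-to-end, so the call returns None.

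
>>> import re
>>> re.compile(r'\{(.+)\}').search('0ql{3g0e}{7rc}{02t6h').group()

'{3g0e}{7rc}'

`re.search` scans for the first position where the pattern succeeds.
The match spans [3:14] → '{3g0e}{7rc}'.
Captured: group 1 = '3g0e}{7rc'.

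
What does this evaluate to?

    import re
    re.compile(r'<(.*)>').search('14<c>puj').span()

(2, 5)

`search` walks the string left to right and returns the first match it finds.
The match spans [2:5] → '<c>'.
Captured: group 1 = 'c'.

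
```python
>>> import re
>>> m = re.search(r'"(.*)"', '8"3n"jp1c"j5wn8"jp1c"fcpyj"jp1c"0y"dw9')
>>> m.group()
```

'"3n"jp1c"j5wn8"jp1c"fcpyj"jp1c"0y"'

`search` walks the string left to right and returns the first match it finds.
The match spans [1:35] → '"3n"jp1c"j5wn8"jp1c"fcpyj"jp1c"0y"'.
Captured: group 1 = '3n"jp1c"j5wn8"jp1c"fcpyj"jp1c"0y'.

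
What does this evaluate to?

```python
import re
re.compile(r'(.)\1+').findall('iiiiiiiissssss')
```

['i', 's']

After group 1 captures some text, `\1` only succeeds where that same text appears again.
Matches: at [0:8] match 'iiiiiiii', group 1 = 'i'; at [8:14] match 'ssssss', group 1 = 's'.
`findall` collects group 1 from each match (2 total).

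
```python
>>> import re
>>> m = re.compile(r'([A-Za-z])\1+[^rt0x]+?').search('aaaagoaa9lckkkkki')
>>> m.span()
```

(0, 5)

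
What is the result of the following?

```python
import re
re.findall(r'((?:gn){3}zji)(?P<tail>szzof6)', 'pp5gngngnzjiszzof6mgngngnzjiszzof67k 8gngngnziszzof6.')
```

Pattern: the literal 'gn' repeated 3 times, then the literal 'zji' (captured); then the literal 'szz', then the literal 'of6' (captured as 'tail').
Matches: at [3:18] match 'gngngnzjiszzof6', groups = ('gngngnzji', 'szzof6'); at [19:34] match 'gngngnzjiszzof6', groups = ('gngngnzji', 'szzof6').
2 groups means each result is a tuple of 2 captured strings — 2 here.

[('gngngnzji', 'szzof6'), ('gngngnzji', 'szzof6')]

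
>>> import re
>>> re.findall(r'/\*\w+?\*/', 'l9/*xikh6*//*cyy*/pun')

['/*xikh6*/', '/*cyy*/']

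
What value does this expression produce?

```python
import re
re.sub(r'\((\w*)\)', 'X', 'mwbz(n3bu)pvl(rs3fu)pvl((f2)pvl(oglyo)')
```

Every occurrence is swapped for 'X'.

'mwbzXpvlXpvl(XpvlX'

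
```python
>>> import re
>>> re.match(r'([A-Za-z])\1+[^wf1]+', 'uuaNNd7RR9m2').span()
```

(0, 12)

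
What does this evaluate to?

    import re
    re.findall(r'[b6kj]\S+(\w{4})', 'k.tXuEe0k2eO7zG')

Pattern: one of [b6kj], then one or more of a non-whitespace character; then exactly 4 of a word character (captured).
`findall` collects group 1 from the one match (1 total).

['O7zG']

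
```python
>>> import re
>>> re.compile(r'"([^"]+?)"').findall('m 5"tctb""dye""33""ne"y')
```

['tctb', 'dye', '33', 'ne']

Walking the string: at [3:9] match '"tctb"', group 1 = 'tctb'; at [9:14] match '"dye"', group 1 = 'dye'; at [14:18] match '"33"', group 1 = '33'; at [18:22] match '"ne"', group 1 = 'ne'.
`findall` collects group 1 from each match (4 total).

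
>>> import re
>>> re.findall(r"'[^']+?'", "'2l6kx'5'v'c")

["'2l6kx'", "'v'"]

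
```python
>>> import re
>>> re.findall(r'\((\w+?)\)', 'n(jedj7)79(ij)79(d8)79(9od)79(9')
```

Matches: at [1:8] match '(jedj7)', group 1 = 'jedj7'; at [10:14] match '(ij)', group 1 = 'ij'; at [16:20] match '(d8)', group 1 = 'd8'; at [22:27] match '(9od)', group 1 = '9od'.
One capturing group, so `findall` returns just the captured substring from each match — 4 in all.

['jedj7', 'ij', 'd8', '9od']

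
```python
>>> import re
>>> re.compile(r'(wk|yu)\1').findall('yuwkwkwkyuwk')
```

['wk']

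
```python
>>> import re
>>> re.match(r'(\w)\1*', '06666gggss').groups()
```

('0',)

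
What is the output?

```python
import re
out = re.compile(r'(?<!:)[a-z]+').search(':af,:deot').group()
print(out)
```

f

A negative assertion filters positions out without eating any characters.
The match spans [2:3] → 'f'.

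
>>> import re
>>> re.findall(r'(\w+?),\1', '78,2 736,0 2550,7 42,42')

A backreference is literal: `\1` must see the identical characters the first group matched.
With a single group, `findall` returns only what that group captured — 1 item.

['42']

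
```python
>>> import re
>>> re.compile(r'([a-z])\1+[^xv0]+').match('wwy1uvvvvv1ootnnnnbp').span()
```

(0, 5)

`\1` has to match the exact text group 1 already captured.
`re.match` won't scan ahead — the pattern has to work from the very first character.
The match spans [0:5] → 'wwy1u'.
Captured: group 1 = 'w'.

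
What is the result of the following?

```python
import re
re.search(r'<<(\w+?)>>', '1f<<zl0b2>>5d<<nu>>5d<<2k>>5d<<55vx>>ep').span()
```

`re.search` scans for the first position where the pattern succeeds.
The match spans [2:11] → '<<zl0b2>>'.
Captured: group 1 = 'zl0b2'.

(2, 11)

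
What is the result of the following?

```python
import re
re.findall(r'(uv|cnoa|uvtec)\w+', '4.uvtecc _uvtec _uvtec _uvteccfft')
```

['uv', 'uv', 'uv', 'uv']

The regex engine tests alternatives in the order written; an earlier branch that matches wins even if a later one would match more.
One capturing group, so `findall` returns just the captured substring from each match — 4 in all.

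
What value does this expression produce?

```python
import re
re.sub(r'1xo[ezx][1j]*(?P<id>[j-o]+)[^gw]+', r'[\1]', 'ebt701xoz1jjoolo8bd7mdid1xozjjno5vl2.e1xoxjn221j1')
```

This matches the literal '1xo', then one of [ezx], then zero or more of one of [1j]; then one or more of a character in [j-o] (captured as 'id'); then one or more of any character except [gw].
Matches: at [5:49] → '1xoz1jjoolo8bd7mdid1xozjjno5vl2.e1xoxjn221j1'.
`\1` in the replacement pulls in group 1's text for each match.

'ebt70[oolo]'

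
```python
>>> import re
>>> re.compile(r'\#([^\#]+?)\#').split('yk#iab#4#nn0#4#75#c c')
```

The group in the pattern means `split` returns the separators' captures alongside the pieces.

['yk', 'iab', '4', 'nn0', '4', '75', 'c c']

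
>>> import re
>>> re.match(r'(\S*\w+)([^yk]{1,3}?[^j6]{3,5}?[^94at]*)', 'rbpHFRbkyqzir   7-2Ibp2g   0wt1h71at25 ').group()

Pattern: zero or more of a non-whitespace character, then one or more of a word character (captured); then 1 to 3 of any character except [yk] (lazy), then 3 to 5 of any character except [j6] (lazy), then zero or more of any character except [94at] (captured).
`re.match` won't scan ahead — the pattern has to work from the very first character.
The match spans [0:29] → 'rbpHFRbkyqzir   7-2Ibp2g   0w'.
Captured: group 1 = 'rbpHFRbkyqzir', group 2 = '   7-2Ibp2g   0w'.

'rbpHFRbkyqzir   7-2Ibp2g   0w'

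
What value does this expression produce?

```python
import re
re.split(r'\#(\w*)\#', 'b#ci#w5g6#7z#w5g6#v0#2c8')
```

With a capturing group present, the delimiter's captured portion is kept in the result list.

['b', 'ci', 'w5g6', '7z', 'w5g6', 'v0', '2c8']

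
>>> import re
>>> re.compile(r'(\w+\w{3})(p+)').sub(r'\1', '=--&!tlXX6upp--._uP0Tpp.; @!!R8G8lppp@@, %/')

Pattern: one or more of a word character, then exactly 3 of a word character (captured); then one or more of a literal 'p' (captured).
Each match is replaced using the text its own group 1 captured.

'=--&!tlXX6up--._uP0Tp.; @!!R8G8lpp@@, %/'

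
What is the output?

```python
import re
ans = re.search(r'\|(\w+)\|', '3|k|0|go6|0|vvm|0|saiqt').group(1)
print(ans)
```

The match spans [1:4] → '|k|'.
Captured: group 1 = 'k'.

k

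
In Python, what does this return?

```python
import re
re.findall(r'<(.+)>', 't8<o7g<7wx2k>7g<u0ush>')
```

['o7g<7wx2k>7g<u0ush']

Scanning left to right: at [2:22] match '<o7g<7wx2k>7g<u0ush>', group 1 = 'o7g<7wx2k>7g<u0ush'.
Because there's exactly one group, `findall` drops the full match and keeps group 1 from the one hit.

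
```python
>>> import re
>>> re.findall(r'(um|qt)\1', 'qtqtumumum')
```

['qt', 'um']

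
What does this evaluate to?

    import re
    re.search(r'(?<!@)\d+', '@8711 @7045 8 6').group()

'711'

Because the assertion is negative and zero-width, positions next to the forbidden text are skipped.
The match spans [2:5] → '711'.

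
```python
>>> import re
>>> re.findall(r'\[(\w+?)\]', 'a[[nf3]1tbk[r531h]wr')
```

Because there's exactly one group, `findall` drops the full match and keeps group 1 from each hit.

['nf3', 'r531h']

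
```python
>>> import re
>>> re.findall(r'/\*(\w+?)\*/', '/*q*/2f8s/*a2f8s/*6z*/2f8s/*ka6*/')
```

Matches: at [0:5] match '/*q*/', group 1 = 'q'; at [16:22] match '/*6z*/', group 1 = '6z'; at [26:33] match '/*ka6*/', group 1 = 'ka6'.
One capturing group, so `findall` returns just the captured substring from each match — 3 in all.

['q', '6z', 'ka6']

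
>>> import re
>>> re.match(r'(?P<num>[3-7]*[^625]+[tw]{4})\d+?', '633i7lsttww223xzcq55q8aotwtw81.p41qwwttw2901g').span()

(0, 12)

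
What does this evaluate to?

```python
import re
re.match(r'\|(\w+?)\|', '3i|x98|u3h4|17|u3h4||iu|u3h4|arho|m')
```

With `match`, the pattern is implicitly anchored at the beginning.
Here the pattern fails at index 0, so the call returns None.

None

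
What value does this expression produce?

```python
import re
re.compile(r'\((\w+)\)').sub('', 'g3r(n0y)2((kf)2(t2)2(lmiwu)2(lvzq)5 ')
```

`sub` substitutes '' at each match site.

'g3r2(2225 '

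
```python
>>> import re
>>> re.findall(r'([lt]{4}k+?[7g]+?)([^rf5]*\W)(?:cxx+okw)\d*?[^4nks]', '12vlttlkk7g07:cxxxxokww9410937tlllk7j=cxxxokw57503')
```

[('lttlkk7', 'g07:cxxxxokww9410937tlllk7j=')]

A non-greedy quantifier consumes as few characters as it can — just enough that the remainder of the pattern still matches from where it stops; whatever follows it matches normally.
Multiple groups make `findall` return tuples — one 2-tuple for the one match.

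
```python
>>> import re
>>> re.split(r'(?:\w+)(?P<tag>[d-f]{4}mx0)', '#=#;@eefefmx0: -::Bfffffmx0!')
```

The pattern matches one or more of a word character (non-capturing group); then exactly 4 of a character in [d-f], then the literal 'mx0' (captured as 'tag').
Matches to split on: at [5:13] → 'eefefmx0'; at [18:27] → 'Bfffffmx0'.
With a capturing group present, the delimiter's captured portion is kept in the result list.

['#=#;@', 'efefmx0', ': -::', 'ffffmx0', '!']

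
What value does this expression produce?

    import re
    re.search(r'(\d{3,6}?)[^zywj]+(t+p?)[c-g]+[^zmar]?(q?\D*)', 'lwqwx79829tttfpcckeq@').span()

(5, 21)

This matches 3 to 6 of a digit (lazy) (captured); then one or more of any character except [zywj]; then one or more of the literal 't', then optionally a literal 'p' (captured); then one or more of a character in [c-g], then optionally any character except [zmar]; then optionally a literal 'q', then zero or more of a non-digit (captured).
The match spans [5:21] → '79829tttfpcckeq@'.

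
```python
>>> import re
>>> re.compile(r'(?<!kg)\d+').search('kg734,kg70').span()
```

A negative assertion filters positions out without eating any characters.
`search` walks the string left to right and returns the first match it finds.
The match spans [3:5] → '34'.

(3, 5)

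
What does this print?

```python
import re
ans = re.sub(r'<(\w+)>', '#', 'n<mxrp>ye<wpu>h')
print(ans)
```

Matches: at [1:7] → '<mxrp>'; at [9:14] → '<wpu>'.
`sub` substitutes '#' at each match site.

n#ye#h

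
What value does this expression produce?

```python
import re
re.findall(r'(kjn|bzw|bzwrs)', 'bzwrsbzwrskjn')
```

`|` is ordered: at each position the engine commits to the first alternative that works.
Walking the string: at [0:3] match 'bzw', group 1 = 'bzw'; at [5:8] match 'bzw', group 1 = 'bzw'; at [10:13] match 'kjn', group 1 = 'kjn'.
With a single group, `findall` returns only what that group captured — 3 items.

['bzw', 'bzw', 'kjn']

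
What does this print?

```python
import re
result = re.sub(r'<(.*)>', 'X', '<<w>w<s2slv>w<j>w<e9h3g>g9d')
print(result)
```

Each match is replaced by 'X'.

Xg9d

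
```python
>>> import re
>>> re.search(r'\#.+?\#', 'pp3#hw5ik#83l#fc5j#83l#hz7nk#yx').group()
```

'#hw5ik#'

The `?` after the quantifier makes it lazy — it takes as little as possible before letting the rest of the pattern try.
The match spans [3:10] → '#hw5ik#'.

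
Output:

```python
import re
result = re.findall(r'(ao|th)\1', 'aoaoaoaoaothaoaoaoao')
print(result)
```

['ao', 'ao', 'ao', 'ao']

The backreference `\1` re-matches whatever the first group consumed, character for character.
Walking the string: at [0:4] match 'aoao', group 1 = 'ao'; at [4:8] match 'aoao', group 1 = 'ao'; at [12:16] match 'aoao', group 1 = 'ao'; at [16:20] match 'aoao', group 1 = 'ao'.
Because there's exactly one group, `findall` drops the full match and keeps group 1 from each hit.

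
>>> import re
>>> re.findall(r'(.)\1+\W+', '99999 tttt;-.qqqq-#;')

`\1` is not a pattern — it's the concrete string captured by group 1, re-applied verbatim.
Walking the string: at [0:6] match '99999 ', group 1 = '9'; at [6:13] match 'tttt;-.', group 1 = 't'; at [13:20] match 'qqqq-#;', group 1 = 'q'.
One capturing group, so `findall` returns just the captured substring from each match — 3 in all.

['9', 't', 'q']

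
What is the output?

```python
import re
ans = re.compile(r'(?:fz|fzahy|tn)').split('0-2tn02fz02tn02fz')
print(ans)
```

['0-2', '02', '02', '02', '']

The string is cut at each match, leaving 5 pieces.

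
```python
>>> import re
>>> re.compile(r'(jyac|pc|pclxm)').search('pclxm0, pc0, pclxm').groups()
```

The match spans [0:2] → 'pc'.
Captured: group 1 = 'pc'.

('pc',)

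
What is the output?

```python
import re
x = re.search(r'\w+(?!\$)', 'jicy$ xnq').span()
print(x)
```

Because the assertion is negative and zero-width, positions next to the forbidden text are skipped.
The match spans [0:3] → 'jic'.

(0, 3)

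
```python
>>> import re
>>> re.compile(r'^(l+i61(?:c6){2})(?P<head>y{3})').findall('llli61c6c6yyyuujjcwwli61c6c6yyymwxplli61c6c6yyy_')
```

[('llli61c6c6', 'yyy')]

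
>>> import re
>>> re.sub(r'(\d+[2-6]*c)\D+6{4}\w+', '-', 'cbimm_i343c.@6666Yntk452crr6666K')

'cbimm_i-'

The pattern matches one or more of a digit, then zero or more of a character in [2-6], then a literal 'c' (captured); then one or more of a non-digit; then exactly 4 of the literal '6', then one or more of a word character.
Matches: at [7:32] → '343c.@6666Yntk452crr6666K'.
`sub` substitutes '-' at each match site.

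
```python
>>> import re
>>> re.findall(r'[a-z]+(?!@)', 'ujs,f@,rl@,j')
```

['ujs', 'r', 'j']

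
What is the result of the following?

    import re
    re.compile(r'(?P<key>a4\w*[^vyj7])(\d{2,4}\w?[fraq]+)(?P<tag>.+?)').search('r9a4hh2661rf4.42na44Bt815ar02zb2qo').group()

'a4hh2661rf4.42na4'

The pattern matches the literal 'a4', then zero or more of a word character, then any character except [vyj7] (captured as 'key'); then 2 to 4 of a digit, then optionally a word character, then one or more of one of [fraq] (captured); then one or more of any character (lazy) (captured as 'tag').
`search` walks the string left to right and returns the first match it finds.
The match spans [2:19] → 'a4hh2661rf4.42na4'.
Captured: group 1 = 'a4hh2661rf4.', group 2 = '42na', group 3 = '4'.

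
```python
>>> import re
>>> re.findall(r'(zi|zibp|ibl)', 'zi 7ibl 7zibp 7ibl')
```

['zi', 'ibl', 'zi', 'ibl']

Alternation isn't longest-match — the leftmost alternative that fits at this position is chosen.
Walking the string: at [0:2] match 'zi', group 1 = 'zi'; at [4:7] match 'ibl', group 1 = 'ibl'; at [9:11] match 'zi', group 1 = 'zi'; at [15:18] match 'ibl', group 1 = 'ibl'.
`findall` collects group 1 from each match (4 total).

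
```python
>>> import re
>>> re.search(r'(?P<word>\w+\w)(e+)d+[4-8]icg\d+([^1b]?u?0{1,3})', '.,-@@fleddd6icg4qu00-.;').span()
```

(5, 20)

This matches one or more of a word character, then a word character (captured as 'word'); then one or more of a literal 'e' (captured); then one or more of the literal 'd', then a character in [4-8]; then the literal 'icg', then one or more of a digit; then optionally any character except [1b], then optionally the literal 'u', then 1 to 3 of the literal '0' (captured).
The match spans [5:20] → 'fleddd6icg4qu00'.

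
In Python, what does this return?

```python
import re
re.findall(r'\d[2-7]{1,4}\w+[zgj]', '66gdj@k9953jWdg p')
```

['66gdj', '953jWdg']

Pattern: a digit; then 1 to 4 of a character in [2-7], then one or more of a word character, then one of [zgj].
Scanning left to right: at [0:5] → '66gdj'; at [8:15] → '953jWdg'.
With no groups in the pattern, `findall` gives back each whole match — 2 here.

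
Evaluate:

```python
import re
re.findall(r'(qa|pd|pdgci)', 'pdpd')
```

['pd', 'pd']

`findall` collects group 1 from each match (2 total).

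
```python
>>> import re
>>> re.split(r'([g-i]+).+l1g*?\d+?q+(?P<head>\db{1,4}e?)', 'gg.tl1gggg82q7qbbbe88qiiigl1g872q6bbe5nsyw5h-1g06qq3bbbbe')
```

The pattern matches one or more of a character in [g-i] (captured); then one or more of any character, then the literal 'l1', then zero or more of the literal 'g' (lazy); then one or more of a digit (lazy), then one or more of the literal 'q'; then a digit, then 1 to 4 of a literal 'b', then optionally the literal 'e' (captured as 'head').
Matches to split on: at [0:37] → 'gg.tl1gggg82q7qbbbe88qiiigl1g872q6bbe'.
With a capturing group present, the delimiter's captured portion is kept in the result list.

['', 'gg', '6bbe', '5nsyw5h-1g06qq3bbbbe']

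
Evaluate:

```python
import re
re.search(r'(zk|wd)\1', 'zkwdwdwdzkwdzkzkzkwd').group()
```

`\1` has to match the exact text group 1 already captured.
The match spans [2:6] → 'wdwd'.

'wdwd'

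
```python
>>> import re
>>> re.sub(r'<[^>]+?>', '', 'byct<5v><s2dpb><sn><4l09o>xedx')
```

Each match is replaced by ''.

'byctxedx'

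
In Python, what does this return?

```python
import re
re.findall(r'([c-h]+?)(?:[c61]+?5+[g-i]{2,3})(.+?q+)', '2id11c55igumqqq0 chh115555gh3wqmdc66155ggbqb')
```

2 groups means each result is a tuple of 2 captured strings — 3 here.

[('d', 'umqqq'), ('chh', '3wq'), ('d', 'bq')]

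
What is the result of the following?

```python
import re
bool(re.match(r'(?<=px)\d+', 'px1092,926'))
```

False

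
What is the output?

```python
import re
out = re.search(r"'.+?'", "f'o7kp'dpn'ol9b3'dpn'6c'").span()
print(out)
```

(1, 7)

With the lazy modifier that quantifier settles for the fewest repetitions that let the rest of the pattern succeed (the atoms after it are unaffected and can still be greedy).
The match spans [1:7] → "'o7kp'".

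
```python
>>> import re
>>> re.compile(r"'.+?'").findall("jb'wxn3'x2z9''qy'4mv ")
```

`findall` yields the raw match text (2 of them) because the pattern has no groups.

["'wxn3'", "''qy'"]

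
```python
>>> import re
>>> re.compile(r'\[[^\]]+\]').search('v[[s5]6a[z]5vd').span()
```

`re.search` tries every starting position until one works.
The match spans [1:6] → '[[s5]'.

(1, 6)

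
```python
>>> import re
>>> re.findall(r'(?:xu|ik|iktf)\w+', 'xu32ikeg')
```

['xu32ikeg']

Walking the string: at [0:8] → 'xu32ikeg'.
Since nothing is captured, `findall` lists the 1 matched substring directly.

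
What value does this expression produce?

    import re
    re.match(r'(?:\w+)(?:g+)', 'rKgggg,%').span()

(0, 6)

`re.match` won't scan ahead — the pattern has to work from the very first character.
The match spans [0:6] → 'rKgggg'.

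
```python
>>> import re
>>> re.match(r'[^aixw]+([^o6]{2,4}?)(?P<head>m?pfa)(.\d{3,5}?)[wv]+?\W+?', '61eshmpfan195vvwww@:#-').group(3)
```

'n195'

This matches one or more of any character except [aixw]; then 2 to 4 of any character except [o6] (lazy) (captured); then optionally the literal 'm', then the literal 'pfa' (captured as 'head'); then any character, then 3 to 5 of a digit (lazy) (captured); then one or more of one of [wv] (lazy), then one or more of a non-word character (lazy).
With the lazy modifier that quantifier settles for the fewest repetitions that let the rest of the pattern succeed (the atoms after it are unaffected and can still be greedy).
With `match`, the pattern is implicitly anchored at the beginning.
The match spans [0:19] → '61eshmpfan195vvwww@'.
Captured: group 1 = 'hm', group 2 = 'pfa', group 3 = 'n195'.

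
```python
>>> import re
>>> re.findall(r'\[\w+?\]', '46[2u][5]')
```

With no groups in the pattern, `findall` gives back each whole match — 2 here.

['[2u]', '[5]']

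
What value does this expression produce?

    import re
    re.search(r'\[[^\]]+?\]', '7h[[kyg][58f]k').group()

The match spans [2:8] → '[[kyg]'.

'[[kyg]'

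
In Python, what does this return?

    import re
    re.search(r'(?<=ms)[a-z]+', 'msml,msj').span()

(2, 4)

Lookahead/lookbehind check context without consuming it, so the matched span excludes the asserted characters.
The match spans [2:4] → 'ml'.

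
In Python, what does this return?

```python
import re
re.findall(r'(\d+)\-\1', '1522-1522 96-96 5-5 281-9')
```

`\1` is not a pattern — it's the concrete string captured by group 1, re-applied verbatim.
Matches: at [0:9] match '1522-1522', group 1 = '1522'; at [10:15] match '96-96', group 1 = '96'; at [16:19] match '5-5', group 1 = '5'.
Because there's exactly one group, `findall` drops the full match and keeps group 1 from each hit.

['1522', '96', '5']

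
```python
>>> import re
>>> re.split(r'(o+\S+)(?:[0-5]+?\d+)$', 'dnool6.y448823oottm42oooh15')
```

['dn', 'ool6.y448823oottm42oooh', '']

Because the pattern has a capturing group, `split` also inserts each captured text between the pieces.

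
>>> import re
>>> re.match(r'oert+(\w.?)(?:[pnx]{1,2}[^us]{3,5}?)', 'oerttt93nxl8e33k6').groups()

('93',)

The match spans [0:13] → 'oerttt93nxl8e'.
Captured: group 1 = '93'.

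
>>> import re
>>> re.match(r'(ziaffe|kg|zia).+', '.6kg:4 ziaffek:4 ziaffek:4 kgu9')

With `match`, the pattern is implicitly anchored at the beginning.
Here position 0 doesn't satisfy it, so the call returns None.

None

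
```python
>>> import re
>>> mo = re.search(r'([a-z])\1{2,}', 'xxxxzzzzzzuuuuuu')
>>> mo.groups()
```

`\1` has to match the exact text group 1 already captured.
Unlike `match`, `search` isn't anchored — it looks for the pattern anywhere in the string.
The match spans [0:4] → 'xxxx'.
Captured: group 1 = 'x'.

('x',)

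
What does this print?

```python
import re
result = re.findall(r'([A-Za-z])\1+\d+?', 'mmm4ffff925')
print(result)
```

A backreference is literal: `\1` must see the identical characters the first group matched.
Walking the string: at [0:4] match 'mmm4', group 1 = 'm'; at [4:9] match 'ffff9', group 1 = 'f'.
Because there's exactly one group, `findall` drops the full match and keeps group 1 from each hit.

['m', 'f']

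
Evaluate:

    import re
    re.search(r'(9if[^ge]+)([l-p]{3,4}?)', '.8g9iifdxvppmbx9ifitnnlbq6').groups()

('9ifit', 'nnl')

The match spans [15:23] → '9ifitnnl'.
Captured: group 1 = '9ifit', group 2 = 'nnl'.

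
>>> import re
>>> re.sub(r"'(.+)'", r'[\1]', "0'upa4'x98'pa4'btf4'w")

"0[upa4'x98'pa4'btf4]w"

Matches: at [1:20] → "'upa4'x98'pa4'btf4'".
`\1` in the replacement pulls in group 1's text for each match.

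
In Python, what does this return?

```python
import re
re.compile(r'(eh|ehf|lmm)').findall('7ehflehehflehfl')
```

['eh', 'eh', 'eh', 'eh']

`|` is ordered: at each position the engine commits to the first alternative that works.
`findall` collects group 1 from each match (4 total).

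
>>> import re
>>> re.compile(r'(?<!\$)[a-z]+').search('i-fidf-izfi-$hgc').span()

(0, 1)

The negative lookahead/lookbehind blocks any match where the forbidden context is present.
The match spans [0:1] → 'i'.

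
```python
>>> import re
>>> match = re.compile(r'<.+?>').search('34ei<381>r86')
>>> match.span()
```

(4, 9)

Unlike `match`, `search` isn't anchored — it looks for the pattern anywhere in the string.
The match spans [4:9] → '<381>'.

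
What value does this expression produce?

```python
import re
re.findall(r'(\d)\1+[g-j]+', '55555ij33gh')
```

`\1` is not a pattern — it's the concrete string captured by group 1, re-applied verbatim.
Walking the string: at [0:7] match '55555ij', group 1 = '5'; at [7:11] match '33gh', group 1 = '3'.
One capturing group, so `findall` returns just the captured substring from each match — 2 in all.

['5', '3']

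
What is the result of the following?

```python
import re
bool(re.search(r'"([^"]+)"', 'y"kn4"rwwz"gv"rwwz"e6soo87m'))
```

The match spans [1:6] → '"kn4"'.

True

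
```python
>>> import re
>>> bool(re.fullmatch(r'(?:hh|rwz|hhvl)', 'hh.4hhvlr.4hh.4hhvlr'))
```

False

`fullmatch` succeeds only if the pattern covers the string from start to end.
Here the string isn't matched end-to-end, so the call returns None, and `bool(None)` is False.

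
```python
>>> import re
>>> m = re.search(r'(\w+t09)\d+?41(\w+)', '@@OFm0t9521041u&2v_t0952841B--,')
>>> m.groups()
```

This matches one or more of a word character, then the literal 't09' (captured); then one or more of a digit (lazy), then the literal '41'; then one or more of a word character (captured).
`search` walks the string left to right and returns the first match it finds.
The match spans [16:28] → '2v_t0952841B'.
Captured: group 1 = '2v_t09', group 2 = 'B'.

('2v_t09', 'B')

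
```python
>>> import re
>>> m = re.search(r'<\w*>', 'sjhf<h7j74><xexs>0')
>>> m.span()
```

(4, 11)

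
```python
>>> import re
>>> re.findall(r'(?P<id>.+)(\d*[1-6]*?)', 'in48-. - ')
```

[('in48-. - ', '')]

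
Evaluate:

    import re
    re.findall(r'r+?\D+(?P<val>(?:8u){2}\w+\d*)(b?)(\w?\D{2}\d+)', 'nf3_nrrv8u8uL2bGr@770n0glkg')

[('8u8uL2bG', '', 'r@770')]

With 3 capturing groups, `findall` returns a 3-tuple per match.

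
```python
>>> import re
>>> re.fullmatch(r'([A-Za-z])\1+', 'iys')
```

None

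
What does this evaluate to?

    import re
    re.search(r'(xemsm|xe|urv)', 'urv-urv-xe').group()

'urv'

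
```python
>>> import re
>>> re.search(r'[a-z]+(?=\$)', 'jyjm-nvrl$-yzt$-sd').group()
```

'nvrl'

The `(?=…)`/`(?<=…)` assertion just peeks at neighbouring text; it doesn't advance the match position.
`search` walks the string left to right and returns the first match it finds.
The match spans [5:9] → 'nvrl'.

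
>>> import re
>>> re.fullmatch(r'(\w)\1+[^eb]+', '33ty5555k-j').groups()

After group 1 captures some text, `\1` only succeeds where that same text appears again.
`fullmatch` succeeds only if the pattern covers the string from start to end.
The match spans [0:11] → '33ty5555k-j'.
Captured: group 1 = '3'.

('3',)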